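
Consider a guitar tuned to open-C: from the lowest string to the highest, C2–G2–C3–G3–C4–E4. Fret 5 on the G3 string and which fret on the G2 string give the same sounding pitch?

G3 at fret 5 is G3 + 5 semitones = C4.
The open G2 string is 12 semitones below the open G3, so the same pitch on the G2 string lies at fret 5 + 12 = 17.

17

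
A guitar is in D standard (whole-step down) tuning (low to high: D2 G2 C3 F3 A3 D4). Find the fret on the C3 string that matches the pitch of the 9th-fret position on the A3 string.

18

Fret 9 on A3 is MIDI 57 + 9 = 66 (F#4). On the C3 string (open MIDI 48), that pitch is 66 − 48 = fret 18.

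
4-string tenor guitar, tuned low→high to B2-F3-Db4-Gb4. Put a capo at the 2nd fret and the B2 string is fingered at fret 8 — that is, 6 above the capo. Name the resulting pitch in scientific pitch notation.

The capo raises the open B2 by 2 semitones to Db3; fretting 6 more gives B2 + 2 + 6 = B2 + 8 semitones = G3.

G3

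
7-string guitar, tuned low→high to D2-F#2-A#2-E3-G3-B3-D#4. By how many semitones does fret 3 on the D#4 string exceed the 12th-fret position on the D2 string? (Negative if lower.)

D#4 at fret 3 → F#4 (MIDI 66); D2 at fret 12 → D3 (MIDI 50).
66 − 50 = 16, so the two pitches are 16 semitones apart.

16 semitones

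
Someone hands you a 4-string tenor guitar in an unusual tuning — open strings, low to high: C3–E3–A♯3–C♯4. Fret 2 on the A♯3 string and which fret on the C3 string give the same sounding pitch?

A♯3 at fret 2 is A♯3 + 2 semitones = C4.
The open C3 string is 10 semitones below the open A♯3, so the same pitch on the C3 string lies at fret 2 + 10 = 12.

12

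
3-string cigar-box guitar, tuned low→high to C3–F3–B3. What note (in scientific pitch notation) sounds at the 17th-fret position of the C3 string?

F4

The open C3 string plus 17 semitones: C–C#–D–D#–…–D#–E–F.
The walk passes from B into C once, so the octave number goes from 3 to 4.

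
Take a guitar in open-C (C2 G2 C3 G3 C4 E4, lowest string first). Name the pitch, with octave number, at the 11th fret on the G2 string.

G2 is MIDI 43. Adding 11 gives 54, which is F#3.

F#3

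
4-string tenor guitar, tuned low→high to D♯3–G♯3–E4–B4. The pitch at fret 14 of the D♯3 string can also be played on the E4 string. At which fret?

D♯3 at fret 14 is D♯3 + 14 semitones = F4.
The open E4 string is 13 semitones above the open D♯3, so the same pitch on the E4 string lies at fret 14 − 13 = 1.

1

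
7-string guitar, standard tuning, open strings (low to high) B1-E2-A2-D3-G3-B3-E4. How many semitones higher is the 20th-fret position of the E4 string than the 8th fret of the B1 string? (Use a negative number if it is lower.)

E4 at fret 20 → C6 (MIDI 84); B1 at fret 8 → G2 (MIDI 43).
84 − 43 = 41, so the two pitches are 41 semitones apart.

41 semitones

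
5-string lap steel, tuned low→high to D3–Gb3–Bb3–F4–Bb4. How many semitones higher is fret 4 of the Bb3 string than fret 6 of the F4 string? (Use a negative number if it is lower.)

Bb3 at fret 4 → D4 (MIDI 62); F4 at fret 6 → B4 (MIDI 71).
62 − 71 = -9, so the two pitches are 9 semitones apart.

-9 semitones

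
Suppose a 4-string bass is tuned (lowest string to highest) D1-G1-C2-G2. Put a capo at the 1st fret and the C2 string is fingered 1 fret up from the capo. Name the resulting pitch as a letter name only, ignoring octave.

D

The capo raises the open C2 by 1 semitone to C♯2; fretting 1 more gives C2 + 1 + 1 = C2 + 2 semitones, landing on D.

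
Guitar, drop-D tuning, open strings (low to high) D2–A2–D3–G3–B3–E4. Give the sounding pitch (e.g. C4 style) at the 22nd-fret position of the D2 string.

C4

Each fret is one semitone, so D2 + 22 = C4.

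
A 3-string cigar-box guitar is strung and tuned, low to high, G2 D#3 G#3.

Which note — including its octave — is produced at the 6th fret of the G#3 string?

The open G#3 string plus 6 semitones: G#–A–A#–B–C–C#–D.
The walk passes from B into C once, so the octave number goes from 3 to 4.

D4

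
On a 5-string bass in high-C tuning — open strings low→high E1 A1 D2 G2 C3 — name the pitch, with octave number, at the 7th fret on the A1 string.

E2

A1 is MIDI 33. Adding 7 gives 40, which is E2.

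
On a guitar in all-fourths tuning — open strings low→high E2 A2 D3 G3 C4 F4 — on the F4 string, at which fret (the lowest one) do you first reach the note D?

From F4, count semitones up the chromatic scale until reaching D: F–F#–G–G#–A–A#–B–C–C#–D — 9 steps.

9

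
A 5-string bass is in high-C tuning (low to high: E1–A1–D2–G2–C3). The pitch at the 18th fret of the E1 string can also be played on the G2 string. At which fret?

Fret 18 on E1 is MIDI 28 + 18 = 46 (A#2). On the G2 string (open MIDI 43), that pitch is 46 − 43 = fret 3.

3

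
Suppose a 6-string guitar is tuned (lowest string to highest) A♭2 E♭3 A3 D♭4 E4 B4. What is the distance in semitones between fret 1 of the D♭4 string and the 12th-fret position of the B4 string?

D♭4 at fret 1 → D4 (MIDI 62); B4 at fret 12 → B5 (MIDI 83).
62 − 83 = -21, so the two pitches are 21 semitones apart, with B5 the higher.

21 semitones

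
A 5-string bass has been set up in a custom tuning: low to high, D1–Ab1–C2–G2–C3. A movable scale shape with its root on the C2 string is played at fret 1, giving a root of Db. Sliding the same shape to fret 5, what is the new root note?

F

Moving from fret 1 to fret 5 shifts the root by 4 semitones.
Db up 4 semitones is F.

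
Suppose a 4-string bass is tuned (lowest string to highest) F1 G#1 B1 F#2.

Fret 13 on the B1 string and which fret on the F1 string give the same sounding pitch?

B1 at fret 13 is B1 + 13 semitones = C3.
The open F1 string is 6 semitones below the open B1, so the same pitch on the F1 string lies at fret 13 + 6 = 19.

19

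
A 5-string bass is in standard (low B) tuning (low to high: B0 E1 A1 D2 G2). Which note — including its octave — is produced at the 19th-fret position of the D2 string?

A3

D2 is MIDI 38. Adding 19 gives 57, which is A3.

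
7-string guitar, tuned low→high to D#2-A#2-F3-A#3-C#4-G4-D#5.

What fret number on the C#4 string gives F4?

4

F4 is 4 semitones above the open C#4 (C#–D–D#–E–F), so it sits at fret 4.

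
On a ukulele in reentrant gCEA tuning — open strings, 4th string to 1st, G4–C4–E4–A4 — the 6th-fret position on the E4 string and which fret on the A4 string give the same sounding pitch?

1

E4 at fret 6 is E4 + 6 semitones = A♯4.
The open A4 string is 5 semitones above the open E4, so the same pitch on the A4 string lies at fret 6 − 5 = 1.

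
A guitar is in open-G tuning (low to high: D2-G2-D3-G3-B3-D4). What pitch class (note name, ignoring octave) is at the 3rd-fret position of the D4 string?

F

The open D4 string plus 3 semitones: D–D#–E–F.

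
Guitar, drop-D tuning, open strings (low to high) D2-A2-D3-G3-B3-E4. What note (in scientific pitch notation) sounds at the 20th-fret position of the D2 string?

D2 is MIDI 38. Adding 20 gives 58, which is A#3.
(Equivalently spelled Bb3.)

A#3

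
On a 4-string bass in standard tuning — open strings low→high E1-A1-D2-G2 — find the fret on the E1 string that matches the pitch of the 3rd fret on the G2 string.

18

Fret 3 on G2 is MIDI 43 + 3 = 46 (A#2). On the E1 string (open MIDI 28), that pitch is 46 − 28 = fret 18.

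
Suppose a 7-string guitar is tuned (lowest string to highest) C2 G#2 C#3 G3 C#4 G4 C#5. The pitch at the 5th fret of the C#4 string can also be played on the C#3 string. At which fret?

17

Fret 5 on C#4 is MIDI 61 + 5 = 66 (F#4). On the C#3 string (open MIDI 49), that pitch is 66 − 49 = fret 17.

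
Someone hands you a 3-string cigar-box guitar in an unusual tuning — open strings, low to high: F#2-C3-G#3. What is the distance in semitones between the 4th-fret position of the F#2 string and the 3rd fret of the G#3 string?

13 semitones

F#2 at fret 4 → A#2 (MIDI 46); G#3 at fret 3 → B3 (MIDI 59).
46 − 59 = -13, so the two pitches are 13 semitones apart, with B3 the higher.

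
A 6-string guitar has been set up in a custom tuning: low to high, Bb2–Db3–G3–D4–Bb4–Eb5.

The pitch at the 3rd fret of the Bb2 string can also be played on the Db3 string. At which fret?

Bb2 at fret 3 is Bb2 + 3 semitones = Db3.
The open Db3 string is 3 semitones above the open Bb2, so the same pitch on the Db3 string lies at fret 3 − 3 = 0.

0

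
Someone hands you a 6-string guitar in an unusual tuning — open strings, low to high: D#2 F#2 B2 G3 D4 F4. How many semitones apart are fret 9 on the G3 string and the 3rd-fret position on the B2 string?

G3 at fret 9 → E4 (MIDI 64); B2 at fret 3 → D3 (MIDI 50).
64 − 50 = 14, so the two pitches are 14 semitones apart, with E4 the higher.

14 semitones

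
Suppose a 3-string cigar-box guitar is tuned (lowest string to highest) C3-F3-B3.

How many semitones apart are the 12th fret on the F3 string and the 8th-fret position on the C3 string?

9 semitones

F3 at fret 12 → F4 (MIDI 65); C3 at fret 8 → Ab3 (MIDI 56).
65 − 56 = 9, so the two pitches are 9 semitones apart, with F4 the higher.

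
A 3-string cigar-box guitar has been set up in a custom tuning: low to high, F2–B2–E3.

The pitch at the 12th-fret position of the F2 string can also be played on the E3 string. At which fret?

Fret 12 on F2 is MIDI 41 + 12 = 53 (F3). On the E3 string (open MIDI 52), that pitch is 53 − 52 = fret 1.

1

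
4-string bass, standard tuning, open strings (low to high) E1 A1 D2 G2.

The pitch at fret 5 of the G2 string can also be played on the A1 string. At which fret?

15

G2 at fret 5 is G2 + 5 semitones = C3.
The open A1 string is 10 semitones below the open G2, so the same pitch on the A1 string lies at fret 5 + 10 = 15.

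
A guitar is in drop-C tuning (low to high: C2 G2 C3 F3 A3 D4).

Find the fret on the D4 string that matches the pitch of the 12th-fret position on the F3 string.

3

F3 at fret 12 is F3 + 12 semitones = F4.
The open D4 string is 9 semitones above the open F3, so the same pitch on the D4 string lies at fret 12 − 9 = 3.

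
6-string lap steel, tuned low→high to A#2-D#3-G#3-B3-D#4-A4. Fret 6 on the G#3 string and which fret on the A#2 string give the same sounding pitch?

16

G#3 at fret 6 is G#3 + 6 semitones = D4.
The open A#2 string is 10 semitones below the open G#3, so the same pitch on the A#2 string lies at fret 6 + 10 = 16.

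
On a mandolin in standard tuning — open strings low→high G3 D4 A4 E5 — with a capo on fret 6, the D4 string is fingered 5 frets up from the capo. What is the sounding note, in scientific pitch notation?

C♯5

The capo raises the open D4 by 6 semitones to G♯4; fretting 5 more gives D4 + 6 + 5 = D4 + 11 semitones = C♯5.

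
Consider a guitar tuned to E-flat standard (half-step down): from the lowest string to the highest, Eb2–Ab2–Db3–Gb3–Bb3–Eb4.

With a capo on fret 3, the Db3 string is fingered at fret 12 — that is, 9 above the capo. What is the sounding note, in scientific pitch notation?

Db4

The capo raises the open Db3 by 3 semitones to E3; fretting 9 more gives Db3 + 3 + 9 = Db3 + 12 semitones = Db4.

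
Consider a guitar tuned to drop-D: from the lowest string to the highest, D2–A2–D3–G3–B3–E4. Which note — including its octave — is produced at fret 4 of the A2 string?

The open A2 string plus 4 semitones: A–A#–B–C–C#.
The walk passes from B into C once, so the octave number goes from 2 to 3.

C#3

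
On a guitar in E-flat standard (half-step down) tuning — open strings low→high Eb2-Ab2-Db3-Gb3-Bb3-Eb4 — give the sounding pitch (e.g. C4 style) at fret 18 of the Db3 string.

The open Db3 string plus 18 semitones: Db–D–Eb–E–…–F–Gb–G.
The walk passes from B into C once, so the octave number goes from 3 to 4.

G4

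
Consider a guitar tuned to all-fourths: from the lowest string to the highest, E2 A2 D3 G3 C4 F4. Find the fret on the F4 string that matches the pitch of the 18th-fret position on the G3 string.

8

G3 at fret 18 is G3 + 18 semitones = C#5.
The open F4 string is 10 semitones above the open G3, so the same pitch on the F4 string lies at fret 18 − 10 = 8.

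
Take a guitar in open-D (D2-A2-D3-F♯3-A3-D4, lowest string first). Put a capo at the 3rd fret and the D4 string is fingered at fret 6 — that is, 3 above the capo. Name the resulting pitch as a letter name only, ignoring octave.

G♯

The capo raises the open D4 by 3 semitones to F4; fretting 3 more gives D4 + 3 + 3 = D4 + 6 semitones, landing on G♯.
(Also written A♭.)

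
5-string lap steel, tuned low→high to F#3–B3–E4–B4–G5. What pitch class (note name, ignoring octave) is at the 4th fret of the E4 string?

The open E4 string plus 4 semitones: E–F–F#–G–G#.

G#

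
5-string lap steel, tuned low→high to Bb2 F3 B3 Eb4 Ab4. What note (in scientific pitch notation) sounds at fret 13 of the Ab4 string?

Ab4 is MIDI 68. Adding 13 gives 81, which is A5.

A5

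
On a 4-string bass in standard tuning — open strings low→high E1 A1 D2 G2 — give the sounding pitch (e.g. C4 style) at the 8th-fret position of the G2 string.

G2 is MIDI 43. Adding 8 gives 51, which is D♯3.
(Equivalently spelled E♭3.)

D♯3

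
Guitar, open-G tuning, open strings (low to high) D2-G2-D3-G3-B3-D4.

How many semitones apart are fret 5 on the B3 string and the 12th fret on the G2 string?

9 semitones

B3 at fret 5 → E4 (MIDI 64); G2 at fret 12 → G3 (MIDI 55).
64 − 55 = 9, so the two pitches are 9 semitones apart, with E4 the higher.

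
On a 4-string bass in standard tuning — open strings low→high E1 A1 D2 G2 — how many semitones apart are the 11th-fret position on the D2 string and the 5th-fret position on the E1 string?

D2 at fret 11 → C#3 (MIDI 49); E1 at fret 5 → A1 (MIDI 33).
49 − 33 = 16, so the two pitches are 16 semitones apart, with C#3 the higher.

16 semitones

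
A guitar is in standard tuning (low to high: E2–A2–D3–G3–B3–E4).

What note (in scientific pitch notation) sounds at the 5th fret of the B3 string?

E4

Each fret is one semitone, so B3 + 5 = E4.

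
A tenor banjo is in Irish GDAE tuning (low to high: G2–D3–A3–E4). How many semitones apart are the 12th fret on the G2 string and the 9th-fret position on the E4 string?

G2 at fret 12 → G3 (MIDI 55); E4 at fret 9 → C♯5 (MIDI 73).
55 − 73 = -18, so the two pitches are 18 semitones apart, with C♯5 the higher.

18 semitones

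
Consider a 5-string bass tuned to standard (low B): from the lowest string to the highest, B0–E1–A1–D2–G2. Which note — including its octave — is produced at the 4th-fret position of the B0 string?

B0 is MIDI 23. Adding 4 gives 27, which is D#1.
(Equivalently spelled Eb1.)

D#1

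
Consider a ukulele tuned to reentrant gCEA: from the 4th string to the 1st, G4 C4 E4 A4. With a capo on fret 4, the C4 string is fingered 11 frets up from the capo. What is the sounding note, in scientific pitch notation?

The capo raises the open C4 by 4 semitones to E4; fretting 11 more gives C4 + 4 + 11 = C4 + 15 semitones = D#5.

D#5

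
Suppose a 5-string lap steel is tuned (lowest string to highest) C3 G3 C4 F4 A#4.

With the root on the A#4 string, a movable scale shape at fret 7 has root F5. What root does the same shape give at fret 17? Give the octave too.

Moving from fret 7 to fret 17 shifts the root by 10 semitones.
F5 up 10 semitones is D#6.

D#6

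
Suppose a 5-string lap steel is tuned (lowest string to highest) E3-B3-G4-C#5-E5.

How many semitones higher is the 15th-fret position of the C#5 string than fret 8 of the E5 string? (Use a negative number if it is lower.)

C#5 at fret 15 → E6 (MIDI 88); E5 at fret 8 → C6 (MIDI 84).
88 − 84 = 4, so the two pitches are 4 semitones apart.

4 semitones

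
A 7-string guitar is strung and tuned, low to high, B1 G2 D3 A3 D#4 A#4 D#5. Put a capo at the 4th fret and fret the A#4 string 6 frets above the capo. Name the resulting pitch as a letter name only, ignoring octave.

G#

The capo raises the open A#4 by 4 semitones to D5; fretting 6 more gives A#4 + 4 + 6 = A#4 + 10 semitones, landing on G#.
(Also written Ab.)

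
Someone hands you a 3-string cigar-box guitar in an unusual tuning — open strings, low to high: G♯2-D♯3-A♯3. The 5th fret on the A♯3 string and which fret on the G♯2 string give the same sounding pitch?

19

A♯3 at fret 5 is A♯3 + 5 semitones = D♯4.
The open G♯2 string is 14 semitones below the open A♯3, so the same pitch on the G♯2 string lies at fret 5 + 14 = 19.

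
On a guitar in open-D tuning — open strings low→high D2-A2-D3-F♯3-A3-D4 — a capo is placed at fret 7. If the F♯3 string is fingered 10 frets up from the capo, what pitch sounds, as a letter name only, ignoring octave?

The capo raises the open F♯3 by 7 semitones to C♯4; fretting 10 more gives F♯3 + 7 + 10 = F♯3 + 17 semitones, landing on B.

B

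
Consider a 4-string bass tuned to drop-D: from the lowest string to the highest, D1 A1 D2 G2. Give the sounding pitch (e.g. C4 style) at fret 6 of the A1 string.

D#2

The open A1 string plus 6 semitones: A–A#–B–C–C#–D–D#.
The walk passes from B into C once, so the octave number goes from 1 to 2.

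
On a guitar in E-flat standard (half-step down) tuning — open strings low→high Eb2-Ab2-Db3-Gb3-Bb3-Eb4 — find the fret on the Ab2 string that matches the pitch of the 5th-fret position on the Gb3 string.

Gb3 at fret 5 is Gb3 + 5 semitones = B3.
The open Ab2 string is 10 semitones below the open Gb3, so the same pitch on the Ab2 string lies at fret 5 + 10 = 15.

15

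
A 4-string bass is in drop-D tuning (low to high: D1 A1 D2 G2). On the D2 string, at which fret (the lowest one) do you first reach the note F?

3

From D2, count semitones up the chromatic scale until reaching F: D–D#–E–F — 3 steps.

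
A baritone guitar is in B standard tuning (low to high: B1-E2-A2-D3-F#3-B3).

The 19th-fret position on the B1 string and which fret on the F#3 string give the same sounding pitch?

B1 at fret 19 is B1 + 19 semitones = F#3.
The open F#3 string is 19 semitones above the open B1, so the same pitch on the F#3 string lies at fret 19 − 19 = 0.

0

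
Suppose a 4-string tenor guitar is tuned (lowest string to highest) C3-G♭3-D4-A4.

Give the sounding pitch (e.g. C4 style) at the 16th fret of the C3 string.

Each fret is one semitone, so C3 + 16 = E4.

E4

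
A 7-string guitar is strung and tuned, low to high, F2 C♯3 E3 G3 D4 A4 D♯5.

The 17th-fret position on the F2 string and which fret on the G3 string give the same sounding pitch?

3

F2 at fret 17 is F2 + 17 semitones = A♯3.
The open G3 string is 14 semitones above the open F2, so the same pitch on the G3 string lies at fret 17 − 14 = 3.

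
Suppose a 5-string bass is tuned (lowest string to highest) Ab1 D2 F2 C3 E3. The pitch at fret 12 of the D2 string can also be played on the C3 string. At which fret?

Fret 12 on D2 is MIDI 38 + 12 = 50 (D3). On the C3 string (open MIDI 48), that pitch is 50 − 48 = fret 2.

2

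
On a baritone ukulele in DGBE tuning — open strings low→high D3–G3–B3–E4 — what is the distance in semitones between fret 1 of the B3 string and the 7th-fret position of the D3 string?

B3 at fret 1 → C4 (MIDI 60); D3 at fret 7 → A3 (MIDI 57).
60 − 57 = 3, so the two pitches are 3 semitones apart, with C4 the higher.

3 semitones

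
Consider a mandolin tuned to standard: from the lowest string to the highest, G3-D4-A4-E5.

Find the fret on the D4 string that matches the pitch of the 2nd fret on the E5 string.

16

Fret 2 on E5 is MIDI 76 + 2 = 78 (F♯5). On the D4 string (open MIDI 62), that pitch is 78 − 62 = fret 16.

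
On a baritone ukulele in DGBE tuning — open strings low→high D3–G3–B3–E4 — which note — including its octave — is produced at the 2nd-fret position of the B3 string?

C#4

The open B3 string plus 2 semitones: B–C–C#.
The walk passes from B into C once, so the octave number goes from 3 to 4.
(Equivalently spelled Db4.)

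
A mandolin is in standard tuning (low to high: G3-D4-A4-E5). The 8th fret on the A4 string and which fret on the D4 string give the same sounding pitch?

Fret 8 on A4 is MIDI 69 + 8 = 77 (F5). On the D4 string (open MIDI 62), that pitch is 77 − 62 = fret 15.

15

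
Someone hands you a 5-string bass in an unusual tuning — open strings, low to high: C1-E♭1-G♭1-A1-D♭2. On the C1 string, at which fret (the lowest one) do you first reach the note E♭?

From C1, count semitones up the chromatic scale until reaching E♭: C–Db–D–Eb — 3 steps.

3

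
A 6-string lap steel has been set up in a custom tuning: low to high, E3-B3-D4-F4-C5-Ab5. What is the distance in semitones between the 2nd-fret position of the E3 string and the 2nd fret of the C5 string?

E3 at fret 2 → Gb3 (MIDI 54); C5 at fret 2 → D5 (MIDI 74).
54 − 74 = -20, so the two pitches are 20 semitones apart, with D5 the higher.

20 semitones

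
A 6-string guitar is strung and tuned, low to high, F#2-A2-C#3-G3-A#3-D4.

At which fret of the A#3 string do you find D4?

4

D4 is 4 semitones above the open A#3 (A#–B–C–C#–D), so it sits at fret 4.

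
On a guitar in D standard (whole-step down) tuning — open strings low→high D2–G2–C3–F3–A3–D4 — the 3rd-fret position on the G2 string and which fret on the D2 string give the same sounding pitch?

G2 at fret 3 is G2 + 3 semitones = A♯2.
The open D2 string is 5 semitones below the open G2, so the same pitch on the D2 string lies at fret 3 + 5 = 8.

8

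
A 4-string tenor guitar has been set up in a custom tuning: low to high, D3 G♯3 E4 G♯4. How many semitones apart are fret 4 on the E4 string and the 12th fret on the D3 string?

E4 at fret 4 → G♯4 (MIDI 68); D3 at fret 12 → D4 (MIDI 62).
68 − 62 = 6, so the two pitches are 6 semitones apart, with G♯4 the higher.

6 semitones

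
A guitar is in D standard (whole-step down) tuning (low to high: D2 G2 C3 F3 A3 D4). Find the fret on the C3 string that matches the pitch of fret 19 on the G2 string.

14

G2 at fret 19 is G2 + 19 semitones = D4.
The open C3 string is 5 semitones above the open G2, so the same pitch on the C3 string lies at fret 19 − 5 = 14.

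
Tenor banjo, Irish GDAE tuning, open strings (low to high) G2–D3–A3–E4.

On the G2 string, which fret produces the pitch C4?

17

C4 is 17 semitones above the open G2 (G–G#–A–A#–…–A#–B–C), so it sits at fret 17.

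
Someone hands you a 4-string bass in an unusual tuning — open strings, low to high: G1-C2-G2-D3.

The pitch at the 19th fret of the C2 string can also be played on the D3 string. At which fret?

5

C2 at fret 19 is C2 + 19 semitones = G3.
The open D3 string is 14 semitones above the open C2, so the same pitch on the D3 string lies at fret 19 − 14 = 5.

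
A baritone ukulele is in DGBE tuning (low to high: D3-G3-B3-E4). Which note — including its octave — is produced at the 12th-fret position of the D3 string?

D4

D3 is MIDI 50. Adding 12 gives 62, which is D4.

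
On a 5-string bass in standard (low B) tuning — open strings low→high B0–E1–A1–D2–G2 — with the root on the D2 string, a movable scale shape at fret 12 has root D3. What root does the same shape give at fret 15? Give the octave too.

F3

Moving from fret 12 to fret 15 shifts the root by 3 semitones.
D3 up 3 semitones is F3.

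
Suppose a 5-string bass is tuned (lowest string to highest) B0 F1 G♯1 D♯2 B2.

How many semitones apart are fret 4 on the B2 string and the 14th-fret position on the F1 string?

8 semitones

B2 at fret 4 → D♯3 (MIDI 51); F1 at fret 14 → G2 (MIDI 43).
51 − 43 = 8, so the two pitches are 8 semitones apart, with D♯3 the higher.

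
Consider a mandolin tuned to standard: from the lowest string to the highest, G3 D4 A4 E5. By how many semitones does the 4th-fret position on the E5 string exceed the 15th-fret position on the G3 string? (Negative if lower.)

E5 at fret 4 → G#5 (MIDI 80); G3 at fret 15 → A#4 (MIDI 70).
80 − 70 = 10, so the two pitches are 10 semitones apart.

10 semitones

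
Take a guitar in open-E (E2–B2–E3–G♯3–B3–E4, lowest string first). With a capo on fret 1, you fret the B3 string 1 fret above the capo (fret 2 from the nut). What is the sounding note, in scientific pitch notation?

C♯4

The capo raises the open B3 by 1 semitone to C4; fretting 1 more gives B3 + 1 + 1 = B3 + 2 semitones = C♯4.
(Also written D♭.)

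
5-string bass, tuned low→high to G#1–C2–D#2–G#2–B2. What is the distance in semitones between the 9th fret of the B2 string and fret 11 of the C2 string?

9 semitones

B2 at fret 9 → G#3 (MIDI 56); C2 at fret 11 → B2 (MIDI 47).
56 − 47 = 9, so the two pitches are 9 semitones apart, with G#3 the higher.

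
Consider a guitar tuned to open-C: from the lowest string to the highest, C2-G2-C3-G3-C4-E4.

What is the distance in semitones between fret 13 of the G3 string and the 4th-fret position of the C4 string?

4 semitones

G3 at fret 13 → G♯4 (MIDI 68); C4 at fret 4 → E4 (MIDI 64).
68 − 64 = 4, so the two pitches are 4 semitones apart, with G♯4 the higher.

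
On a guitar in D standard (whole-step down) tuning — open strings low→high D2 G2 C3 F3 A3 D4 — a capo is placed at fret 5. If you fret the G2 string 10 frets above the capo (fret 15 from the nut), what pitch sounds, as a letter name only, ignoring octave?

The capo raises the open G2 by 5 semitones to C3; fretting 10 more gives G2 + 5 + 10 = G2 + 15 semitones, landing on A#.
(Also written Bb.)

A#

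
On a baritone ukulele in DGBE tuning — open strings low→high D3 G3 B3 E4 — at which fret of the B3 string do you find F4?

F4 is 6 semitones above the open B3 (B–C–C#–D–D#–E–F), so it sits at fret 6.

6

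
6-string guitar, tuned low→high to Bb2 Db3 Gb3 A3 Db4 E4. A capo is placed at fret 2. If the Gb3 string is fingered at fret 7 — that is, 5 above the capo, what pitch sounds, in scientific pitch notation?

The capo raises the open Gb3 by 2 semitones to Ab3; fretting 5 more gives Gb3 + 2 + 5 = Gb3 + 7 semitones = Db4.

Db4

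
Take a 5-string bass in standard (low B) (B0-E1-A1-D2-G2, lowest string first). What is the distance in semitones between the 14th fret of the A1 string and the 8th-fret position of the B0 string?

16 semitones

A1 at fret 14 → B2 (MIDI 47); B0 at fret 8 → G1 (MIDI 31).
47 − 31 = 16, so the two pitches are 16 semitones apart, with B2 the higher.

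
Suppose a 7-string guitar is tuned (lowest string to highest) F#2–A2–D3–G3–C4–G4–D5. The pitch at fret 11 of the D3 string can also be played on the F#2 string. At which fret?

Fret 11 on D3 is MIDI 50 + 11 = 61 (C#4). On the F#2 string (open MIDI 42), that pitch is 61 − 42 = fret 19.

19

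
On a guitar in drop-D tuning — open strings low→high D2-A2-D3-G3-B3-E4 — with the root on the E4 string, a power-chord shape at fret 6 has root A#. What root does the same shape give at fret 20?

Moving from fret 6 to fret 20 shifts the root by 14 semitones.
A# up 14 semitones is C.

C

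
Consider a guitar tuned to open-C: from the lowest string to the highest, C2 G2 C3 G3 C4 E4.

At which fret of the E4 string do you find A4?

A4 is 5 semitones above the open E4 (E–F–F#–G–G#–A), so it sits at fret 5.

5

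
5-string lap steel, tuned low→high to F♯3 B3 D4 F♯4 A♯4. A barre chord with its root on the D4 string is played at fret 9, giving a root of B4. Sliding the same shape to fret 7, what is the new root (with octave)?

A4

Moving from fret 9 to fret 7 shifts the root by -2 semitones.
B4 down 2 semitones is A4.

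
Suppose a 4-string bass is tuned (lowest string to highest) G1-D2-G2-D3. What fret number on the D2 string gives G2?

5

G2 is 5 semitones above the open D2 (D–D#–E–F–F#–G), so it sits at fret 5.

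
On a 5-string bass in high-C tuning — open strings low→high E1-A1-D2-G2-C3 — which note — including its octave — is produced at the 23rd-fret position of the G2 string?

Each fret is one semitone, so G2 + 23 = F#4.
(Equivalently spelled Gb4.)

F#4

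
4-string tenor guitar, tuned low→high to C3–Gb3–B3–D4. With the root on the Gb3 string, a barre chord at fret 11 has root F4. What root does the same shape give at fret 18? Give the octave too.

Moving from fret 11 to fret 18 shifts the root by 7 semitones.
F4 up 7 semitones is C5.

C5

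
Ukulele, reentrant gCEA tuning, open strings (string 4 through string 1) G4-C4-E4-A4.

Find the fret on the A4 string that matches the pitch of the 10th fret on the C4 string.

C4 at fret 10 is C4 + 10 semitones = A#4.
The open A4 string is 9 semitones above the open C4, so the same pitch on the A4 string lies at fret 10 − 9 = 1.

1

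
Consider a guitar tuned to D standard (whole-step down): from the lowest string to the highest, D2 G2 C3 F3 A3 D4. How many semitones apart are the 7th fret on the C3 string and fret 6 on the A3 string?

C3 at fret 7 → G3 (MIDI 55); A3 at fret 6 → D#4 (MIDI 63).
55 − 63 = -8, so the two pitches are 8 semitones apart, with D#4 the higher.

8 semitones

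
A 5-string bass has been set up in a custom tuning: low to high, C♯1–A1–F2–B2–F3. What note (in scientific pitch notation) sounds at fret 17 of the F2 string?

A♯3

F2 is MIDI 41. Adding 17 gives 58, which is A♯3.
(Equivalently spelled B♭3.)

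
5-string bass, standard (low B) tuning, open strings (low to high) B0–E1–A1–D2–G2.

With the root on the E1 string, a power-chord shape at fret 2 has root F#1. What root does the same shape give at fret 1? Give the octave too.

Moving from fret 2 to fret 1 shifts the root by -1 semitone.
F#1 down 1 semitone is F1.

F1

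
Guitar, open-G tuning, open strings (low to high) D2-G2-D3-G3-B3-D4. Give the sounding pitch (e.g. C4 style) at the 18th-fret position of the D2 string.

Each fret is one semitone, so D2 + 18 = G#3.
(Equivalently spelled Ab3.)

G#3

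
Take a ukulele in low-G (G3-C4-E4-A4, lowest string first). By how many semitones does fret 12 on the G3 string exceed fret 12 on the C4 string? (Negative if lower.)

G3 at fret 12 → G4 (MIDI 67); C4 at fret 12 → C5 (MIDI 72).
67 − 72 = -5, so the two pitches are 5 semitones apart.

-5 semitones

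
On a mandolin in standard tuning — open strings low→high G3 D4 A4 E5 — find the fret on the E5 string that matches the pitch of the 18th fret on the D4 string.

4

D4 at fret 18 is D4 + 18 semitones = G#5.
The open E5 string is 14 semitones above the open D4, so the same pitch on the E5 string lies at fret 18 − 14 = 4.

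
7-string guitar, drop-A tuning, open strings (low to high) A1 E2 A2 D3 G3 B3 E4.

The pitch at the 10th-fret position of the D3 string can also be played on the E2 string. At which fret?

20

D3 at fret 10 is D3 + 10 semitones = C4.
The open E2 string is 10 semitones below the open D3, so the same pitch on the E2 string lies at fret 10 + 10 = 20.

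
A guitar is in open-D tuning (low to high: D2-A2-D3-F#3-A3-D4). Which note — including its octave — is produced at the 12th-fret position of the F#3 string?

Each fret is one semitone, so F#3 + 12 = F#4.

F#4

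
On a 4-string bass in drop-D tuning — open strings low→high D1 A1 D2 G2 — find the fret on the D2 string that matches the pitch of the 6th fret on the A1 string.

1

Fret 6 on A1 is MIDI 33 + 6 = 39 (D#2). On the D2 string (open MIDI 38), that pitch is 39 − 38 = fret 1.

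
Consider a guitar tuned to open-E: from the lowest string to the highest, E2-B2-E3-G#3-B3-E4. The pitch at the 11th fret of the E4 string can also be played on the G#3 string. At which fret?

19

E4 at fret 11 is E4 + 11 semitones = D#5.
The open G#3 string is 8 semitones below the open E4, so the same pitch on the G#3 string lies at fret 11 + 8 = 19.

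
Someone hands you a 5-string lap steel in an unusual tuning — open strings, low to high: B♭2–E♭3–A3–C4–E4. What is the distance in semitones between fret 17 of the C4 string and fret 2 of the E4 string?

C4 at fret 17 → F5 (MIDI 77); E4 at fret 2 → G♭4 (MIDI 66).
77 − 66 = 11, so the two pitches are 11 semitones apart, with F5 the higher.

11 semitones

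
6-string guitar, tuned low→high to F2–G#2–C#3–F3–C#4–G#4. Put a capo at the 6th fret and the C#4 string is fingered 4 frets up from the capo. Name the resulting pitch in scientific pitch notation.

The capo raises the open C#4 by 6 semitones to G4; fretting 4 more gives C#4 + 6 + 4 = C#4 + 10 semitones = B4.

B4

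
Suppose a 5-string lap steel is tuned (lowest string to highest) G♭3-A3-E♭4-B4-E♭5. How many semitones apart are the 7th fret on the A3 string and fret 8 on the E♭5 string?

A3 at fret 7 → E4 (MIDI 64); E♭5 at fret 8 → B5 (MIDI 83).
64 − 83 = -19, so the two pitches are 19 semitones apart, with B5 the higher.

19 semitones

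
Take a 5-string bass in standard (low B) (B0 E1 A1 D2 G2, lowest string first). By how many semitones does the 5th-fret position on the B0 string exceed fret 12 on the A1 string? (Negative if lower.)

-17 semitones

B0 at fret 5 → E1 (MIDI 28); A1 at fret 12 → A2 (MIDI 45).
28 − 45 = -17, so the two pitches are 17 semitones apart.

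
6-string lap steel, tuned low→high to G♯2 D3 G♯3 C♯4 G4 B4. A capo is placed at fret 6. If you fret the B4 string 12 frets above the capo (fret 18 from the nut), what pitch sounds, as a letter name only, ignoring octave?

F

The capo raises the open B4 by 6 semitones to F5; fretting 12 more gives B4 + 6 + 12 = B4 + 18 semitones, landing on F.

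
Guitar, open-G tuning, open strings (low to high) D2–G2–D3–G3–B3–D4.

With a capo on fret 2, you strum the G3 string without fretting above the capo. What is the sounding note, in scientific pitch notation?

A3

The capo raises the open G3 by 2 semitones to A3; fretting 0 more gives G3 + 2 + 0 = G3 + 2 semitones = A3.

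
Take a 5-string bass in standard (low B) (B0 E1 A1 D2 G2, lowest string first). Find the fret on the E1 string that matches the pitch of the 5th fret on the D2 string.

D2 at fret 5 is D2 + 5 semitones = G2.
The open E1 string is 10 semitones below the open D2, so the same pitch on the E1 string lies at fret 5 + 10 = 15.

15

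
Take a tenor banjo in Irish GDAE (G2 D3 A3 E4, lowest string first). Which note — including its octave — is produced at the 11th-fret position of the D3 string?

The open D3 string plus 11 semitones: D–D#–E–F–…–B–C–C#.
The walk passes from B into C once, so the octave number goes from 3 to 4.
(Equivalently spelled Db4.)

C#4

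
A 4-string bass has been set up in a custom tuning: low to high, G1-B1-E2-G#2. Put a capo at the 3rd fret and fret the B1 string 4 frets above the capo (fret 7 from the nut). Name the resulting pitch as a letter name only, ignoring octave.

F#

The capo raises the open B1 by 3 semitones to D2; fretting 4 more gives B1 + 3 + 4 = B1 + 7 semitones, landing on F#.
(Also written Gb.)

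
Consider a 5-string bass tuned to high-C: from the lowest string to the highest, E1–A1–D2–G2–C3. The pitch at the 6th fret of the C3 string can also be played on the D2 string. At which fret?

C3 at fret 6 is C3 + 6 semitones = F♯3.
The open D2 string is 10 semitones below the open C3, so the same pitch on the D2 string lies at fret 6 + 10 = 16.

16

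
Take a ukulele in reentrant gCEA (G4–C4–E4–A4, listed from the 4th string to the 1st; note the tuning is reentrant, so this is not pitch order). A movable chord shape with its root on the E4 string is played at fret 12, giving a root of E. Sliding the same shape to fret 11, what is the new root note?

D#

Moving from fret 12 to fret 11 shifts the root by -1 semitone.
E down 1 semitone is D#.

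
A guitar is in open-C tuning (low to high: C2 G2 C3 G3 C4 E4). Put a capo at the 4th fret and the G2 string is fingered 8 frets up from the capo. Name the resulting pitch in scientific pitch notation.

G3

The capo raises the open G2 by 4 semitones to B2; fretting 8 more gives G2 + 4 + 8 = G2 + 12 semitones = G3.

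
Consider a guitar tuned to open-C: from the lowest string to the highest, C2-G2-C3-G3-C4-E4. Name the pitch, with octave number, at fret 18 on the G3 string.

G3 is MIDI 55. Adding 18 gives 73, which is C♯5.

C♯5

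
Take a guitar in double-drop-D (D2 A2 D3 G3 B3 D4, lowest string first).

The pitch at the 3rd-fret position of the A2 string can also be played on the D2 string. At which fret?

Fret 3 on A2 is MIDI 45 + 3 = 48 (C3). On the D2 string (open MIDI 38), that pitch is 48 − 38 = fret 10.

10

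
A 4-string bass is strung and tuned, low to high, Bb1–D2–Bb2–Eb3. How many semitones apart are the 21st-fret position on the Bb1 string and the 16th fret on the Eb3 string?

Bb1 at fret 21 → G3 (MIDI 55); Eb3 at fret 16 → G4 (MIDI 67).
55 − 67 = -12, so the two pitches are 12 semitones apart, with G4 the higher.

12 semitones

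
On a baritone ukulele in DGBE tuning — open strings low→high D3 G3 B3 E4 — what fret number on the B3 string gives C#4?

C#4 is 2 semitones above the open B3 (B–C–C#), so it sits at fret 2.

2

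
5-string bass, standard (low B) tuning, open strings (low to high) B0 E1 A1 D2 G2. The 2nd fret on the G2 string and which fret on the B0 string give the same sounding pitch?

G2 at fret 2 is G2 + 2 semitones = A2.
The open B0 string is 20 semitones below the open G2, so the same pitch on the B0 string lies at fret 2 + 20 = 22.

22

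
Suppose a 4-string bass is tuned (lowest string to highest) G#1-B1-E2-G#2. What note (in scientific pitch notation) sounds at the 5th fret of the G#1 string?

G#1 is MIDI 32. Adding 5 gives 37, which is C#2.

C#2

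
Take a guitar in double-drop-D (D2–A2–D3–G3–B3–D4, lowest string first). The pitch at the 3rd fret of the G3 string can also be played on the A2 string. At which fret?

13

Fret 3 on G3 is MIDI 55 + 3 = 58 (A#3). On the A2 string (open MIDI 45), that pitch is 58 − 45 = fret 13.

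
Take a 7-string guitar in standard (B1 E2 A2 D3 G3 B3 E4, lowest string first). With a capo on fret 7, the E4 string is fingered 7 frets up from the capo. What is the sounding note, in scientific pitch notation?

The capo raises the open E4 by 7 semitones to B4; fretting 7 more gives E4 + 7 + 7 = E4 + 14 semitones = F#5.
(Also written Gb.)

F#5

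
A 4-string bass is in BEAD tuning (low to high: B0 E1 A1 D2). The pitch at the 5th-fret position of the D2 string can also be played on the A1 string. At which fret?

10

D2 at fret 5 is D2 + 5 semitones = G2.
The open A1 string is 5 semitones below the open D2, so the same pitch on the A1 string lies at fret 5 + 5 = 10.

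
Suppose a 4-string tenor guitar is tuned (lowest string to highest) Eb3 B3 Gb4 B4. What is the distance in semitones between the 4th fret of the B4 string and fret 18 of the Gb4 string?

B4 at fret 4 → Eb5 (MIDI 75); Gb4 at fret 18 → C6 (MIDI 84).
75 − 84 = -9, so the two pitches are 9 semitones apart, with C6 the higher.

9 semitones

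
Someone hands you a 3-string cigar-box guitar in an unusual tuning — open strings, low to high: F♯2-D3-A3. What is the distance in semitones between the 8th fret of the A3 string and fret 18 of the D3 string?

A3 at fret 8 → F4 (MIDI 65); D3 at fret 18 → G♯4 (MIDI 68).
65 − 68 = -3, so the two pitches are 3 semitones apart, with G♯4 the higher.

3 semitones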